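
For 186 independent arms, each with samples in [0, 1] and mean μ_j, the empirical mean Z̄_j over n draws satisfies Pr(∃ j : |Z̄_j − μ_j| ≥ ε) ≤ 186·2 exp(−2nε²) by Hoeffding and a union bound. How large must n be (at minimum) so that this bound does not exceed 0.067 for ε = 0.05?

Need 2·186·exp(−2nε²) ≤ 0.067, i.e. exp(−2nε²) ≤ 0.067/372.
So 2nε² ≥ ln(372/0.067) = 8.621957.
Hence n ≥ 8.621957/(2·0.05²) = 1724.391.
The smallest integer n is 1725.

1725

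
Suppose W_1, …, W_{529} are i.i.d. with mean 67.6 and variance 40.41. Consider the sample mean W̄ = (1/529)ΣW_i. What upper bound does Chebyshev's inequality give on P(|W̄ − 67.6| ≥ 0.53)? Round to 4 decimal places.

Var(W̄) = Var(W_i)/n = 40.41/529 = 0.076389.
Chebyshev: P(|W̄ − 67.6| ≥ 0.53) ≤ Var(W̄)/(0.53)² = 40.41/(529·0.53²) = 0.2719.

0.2719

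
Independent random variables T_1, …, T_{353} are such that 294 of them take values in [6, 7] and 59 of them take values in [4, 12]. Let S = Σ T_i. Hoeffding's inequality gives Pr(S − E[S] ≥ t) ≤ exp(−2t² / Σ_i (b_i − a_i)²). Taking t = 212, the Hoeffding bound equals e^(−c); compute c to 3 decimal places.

Σ(b_i − a_i)² = 294·1² + 59·8² = 4070.
c = 2t² / 4070 = 2·212² / 4070 = 22.0855.

22.086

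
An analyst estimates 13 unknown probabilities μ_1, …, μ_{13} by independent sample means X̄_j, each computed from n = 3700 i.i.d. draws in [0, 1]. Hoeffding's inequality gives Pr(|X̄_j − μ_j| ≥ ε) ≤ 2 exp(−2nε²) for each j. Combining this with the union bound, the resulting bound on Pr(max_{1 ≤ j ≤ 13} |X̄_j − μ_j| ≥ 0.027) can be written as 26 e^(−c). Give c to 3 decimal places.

Union bound over the 13 events: Pr(max_{1 ≤ j ≤ 13} |X̄_j − μ_j| ≥ 0.027) ≤ 13·2·exp(−2nε²) = 26 exp(−2·3700·0.027²).
So c = 2·3700·0.027² = 5.3946.

5.395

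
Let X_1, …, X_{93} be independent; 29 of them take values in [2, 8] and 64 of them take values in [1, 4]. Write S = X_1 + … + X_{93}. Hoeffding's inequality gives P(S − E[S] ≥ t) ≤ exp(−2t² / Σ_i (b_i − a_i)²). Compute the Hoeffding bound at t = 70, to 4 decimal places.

Σ(b_i − a_i)² = 29·6² + 64·3² = 1620.
Exponent = 2·70² / 1620 = 6.04938.
Bound = exp(−6.04938) = 0.00236.

0.0024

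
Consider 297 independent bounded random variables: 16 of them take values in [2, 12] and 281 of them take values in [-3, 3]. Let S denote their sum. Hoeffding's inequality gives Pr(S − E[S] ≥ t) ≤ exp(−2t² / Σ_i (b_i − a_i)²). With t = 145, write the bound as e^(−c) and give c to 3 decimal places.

Σ(b_i − a_i)² = 16·10² + 281·6² = 11716.
c = 2t² / 11716 = 2·145² / 11716 = 3.5891.

3.589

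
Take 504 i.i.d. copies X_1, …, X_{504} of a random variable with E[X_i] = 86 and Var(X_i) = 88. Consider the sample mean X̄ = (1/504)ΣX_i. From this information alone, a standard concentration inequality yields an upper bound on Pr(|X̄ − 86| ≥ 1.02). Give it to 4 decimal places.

With mean and variance of each term known, Chebyshev's inequality bounds the deviation of the sum (or sample mean).
Var(X̄) = Var(X_i)/n = 88/504 = 0.1746.
Chebyshev: Pr(|X̄ − 86| ≥ 1.02) ≤ Var(X̄)/(1.02)² = 88/(504·1.02²) = 0.1678.

0.1678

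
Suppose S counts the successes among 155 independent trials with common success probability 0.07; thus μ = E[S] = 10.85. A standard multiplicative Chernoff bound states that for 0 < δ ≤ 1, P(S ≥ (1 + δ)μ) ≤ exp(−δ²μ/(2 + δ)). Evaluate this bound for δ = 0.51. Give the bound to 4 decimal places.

Exponent = δ²μ/(2 + δ) = 0.51²·10.85/2.51 = 1.1243.
Bound = exp(−1.1243) = 0.32487.

0.3249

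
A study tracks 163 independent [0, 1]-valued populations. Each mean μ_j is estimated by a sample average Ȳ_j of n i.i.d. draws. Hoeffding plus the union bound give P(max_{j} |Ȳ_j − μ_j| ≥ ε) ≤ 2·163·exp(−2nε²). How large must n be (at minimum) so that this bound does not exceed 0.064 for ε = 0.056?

Need 2·163·exp(−2nε²) ≤ 0.064, i.e. exp(−2nε²) ≤ 0.064/326.
So 2nε² ≥ ln(326/0.064) = 8.535770.
Hence n ≥ 8.535770/(2·0.056²) = 1360.933.
The smallest integer n is 1361.

1361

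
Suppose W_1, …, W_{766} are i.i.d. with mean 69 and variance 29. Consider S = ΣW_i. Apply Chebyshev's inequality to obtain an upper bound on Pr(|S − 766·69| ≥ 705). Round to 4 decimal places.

0.0447

Var(S) = n·Var(W_i) = 766·29 = 22214.
Chebyshev: Pr(|S − 766·69| ≥ 705) ≤ Var(S)/705² = 22214/497025 = 0.0447.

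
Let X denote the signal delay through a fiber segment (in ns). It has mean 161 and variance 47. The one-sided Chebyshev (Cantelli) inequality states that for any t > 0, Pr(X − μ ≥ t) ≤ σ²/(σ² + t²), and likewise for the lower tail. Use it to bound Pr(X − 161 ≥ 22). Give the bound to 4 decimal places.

Here σ² = 47 and t = 22, so σ² + t² = 531.
Cantelli's bound: 47/531 = 0.0885.

0.0885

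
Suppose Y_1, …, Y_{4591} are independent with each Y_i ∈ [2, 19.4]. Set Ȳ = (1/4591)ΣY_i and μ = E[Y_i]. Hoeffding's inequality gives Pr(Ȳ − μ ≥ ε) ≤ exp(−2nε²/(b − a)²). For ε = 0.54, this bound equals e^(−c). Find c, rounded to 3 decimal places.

c = 2nε²/(b − a)² = 2·4591·0.54² / 17.4² = 8.8435.

8.844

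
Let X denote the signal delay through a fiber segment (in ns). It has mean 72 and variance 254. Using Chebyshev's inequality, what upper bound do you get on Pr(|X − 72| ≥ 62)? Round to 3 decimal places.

Chebyshev: Pr(|X − μ| ≥ t) ≤ Var(X)/t².
Bound = 254 / 3844 = 0.0661.

0.066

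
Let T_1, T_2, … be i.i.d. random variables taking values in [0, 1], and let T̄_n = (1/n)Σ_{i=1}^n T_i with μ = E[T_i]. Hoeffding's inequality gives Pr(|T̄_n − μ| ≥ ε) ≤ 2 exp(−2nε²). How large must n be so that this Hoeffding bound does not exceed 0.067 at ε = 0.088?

220

Require 2·exp(−2nε²) ≤ 0.067, i.e. 2nε² ≥ ln(2/0.067) = 3.396210.
So n ≥ 3.396210 / (2·0.088²) = 219.280.
The smallest integer n is 220.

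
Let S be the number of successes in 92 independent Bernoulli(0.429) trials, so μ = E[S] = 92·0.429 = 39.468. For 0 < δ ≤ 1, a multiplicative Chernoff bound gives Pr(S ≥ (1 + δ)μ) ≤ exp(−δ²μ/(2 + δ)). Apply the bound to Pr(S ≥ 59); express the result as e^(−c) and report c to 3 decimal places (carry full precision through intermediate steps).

3.874

Write 59 = (1 + δ)μ, so δ = 59/39.468 − 1 = 0.4948819…
Then the exponent is δ²μ/(2 + δ) = (59 − μ)² / (μ·(2 + δ)) = 3.874345.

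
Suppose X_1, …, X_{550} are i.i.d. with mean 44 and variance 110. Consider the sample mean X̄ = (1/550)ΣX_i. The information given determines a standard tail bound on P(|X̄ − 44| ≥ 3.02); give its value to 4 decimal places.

0.0219

With mean and variance of each term known, Chebyshev's inequality bounds the deviation of the sum (or sample mean).
Var(X̄) = Var(X_i)/n = 110/550 = 0.2.
Chebyshev: P(|X̄ − 44| ≥ 3.02) ≤ Var(X̄)/(3.02)² = 110/(550·3.02²) = 0.0219.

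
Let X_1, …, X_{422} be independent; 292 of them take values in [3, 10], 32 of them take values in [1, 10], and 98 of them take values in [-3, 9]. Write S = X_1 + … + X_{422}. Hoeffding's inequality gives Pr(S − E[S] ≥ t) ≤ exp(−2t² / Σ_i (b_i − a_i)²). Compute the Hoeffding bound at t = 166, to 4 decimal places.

0.1691

Σ(b_i − a_i)² = 292·7² + 32·9² + 98·12² = 31012.
Exponent = 2·166² / 31012 = 1.77712.
Bound = exp(−1.77712) = 0.16912.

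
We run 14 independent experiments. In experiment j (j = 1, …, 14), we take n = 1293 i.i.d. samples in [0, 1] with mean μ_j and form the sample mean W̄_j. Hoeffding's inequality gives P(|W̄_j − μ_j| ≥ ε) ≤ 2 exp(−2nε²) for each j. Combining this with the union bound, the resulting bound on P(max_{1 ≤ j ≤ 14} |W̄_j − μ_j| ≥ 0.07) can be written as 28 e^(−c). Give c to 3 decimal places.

12.671

Union bound over the 14 events: P(max_{1 ≤ j ≤ 14} |W̄_j − μ_j| ≥ 0.07) ≤ 14·2·exp(−2nε²) = 28 exp(−2·1293·0.07²).
So c = 2·1293·0.07² = 12.6714.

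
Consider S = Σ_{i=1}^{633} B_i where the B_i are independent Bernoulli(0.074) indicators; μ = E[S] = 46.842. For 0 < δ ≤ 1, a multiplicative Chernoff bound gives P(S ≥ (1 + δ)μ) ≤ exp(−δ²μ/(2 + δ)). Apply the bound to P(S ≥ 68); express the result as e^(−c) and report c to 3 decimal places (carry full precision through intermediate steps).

Write 68 = (1 + δ)μ, so δ = 68/46.842 − 1 = 0.4516887…
Then the exponent is δ²μ/(2 + δ) = (68 − μ)² / (μ·(2 + δ)) = 3.898060.

3.898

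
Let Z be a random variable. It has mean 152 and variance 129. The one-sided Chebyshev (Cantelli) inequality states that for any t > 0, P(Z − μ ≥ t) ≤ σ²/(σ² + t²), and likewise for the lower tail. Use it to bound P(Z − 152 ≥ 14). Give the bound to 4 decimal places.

Here σ² = 129 and t = 14, so σ² + t² = 325.
Cantelli's bound: 129/325 = 0.3969.

0.3969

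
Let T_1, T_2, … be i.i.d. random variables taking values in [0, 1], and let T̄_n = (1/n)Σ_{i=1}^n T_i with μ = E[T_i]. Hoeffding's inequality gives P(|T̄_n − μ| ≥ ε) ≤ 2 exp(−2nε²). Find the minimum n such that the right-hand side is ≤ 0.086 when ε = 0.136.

86

Require 2·exp(−2nε²) ≤ 0.086, i.e. 2nε² ≥ ln(2/0.086) = 3.146555.
So n ≥ 3.146555 / (2·0.136²) = 85.060.
The smallest integer n is 86.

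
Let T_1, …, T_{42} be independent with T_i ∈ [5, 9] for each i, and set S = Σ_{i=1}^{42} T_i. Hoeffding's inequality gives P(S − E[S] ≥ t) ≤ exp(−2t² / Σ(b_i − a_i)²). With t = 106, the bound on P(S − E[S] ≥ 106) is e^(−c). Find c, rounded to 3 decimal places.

Σ(b_i − a_i)² = 42·(4)² = 672.
c = 2t²/672 = 2·106²/672 = 33.4405.

33.440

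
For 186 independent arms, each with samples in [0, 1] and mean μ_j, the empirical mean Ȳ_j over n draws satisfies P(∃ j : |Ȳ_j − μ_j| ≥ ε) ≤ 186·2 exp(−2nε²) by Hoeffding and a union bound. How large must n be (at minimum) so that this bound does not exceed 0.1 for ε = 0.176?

Need 2·186·exp(−2nε²) ≤ 0.1, i.e. exp(−2nε²) ≤ 0.1/372.
So 2nε² ≥ ln(372/0.1) = 8.221479.
Hence n ≥ 8.221479/(2·0.176²) = 132.707.
The smallest integer n is 133.

133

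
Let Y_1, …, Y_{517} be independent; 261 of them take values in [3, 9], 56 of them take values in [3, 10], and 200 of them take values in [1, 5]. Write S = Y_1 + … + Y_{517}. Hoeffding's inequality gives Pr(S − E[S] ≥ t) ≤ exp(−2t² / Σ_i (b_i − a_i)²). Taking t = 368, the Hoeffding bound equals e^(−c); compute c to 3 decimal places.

17.656

Σ(b_i − a_i)² = 261·6² + 56·7² + 200·4² = 15340.
c = 2t² / 15340 = 2·368² / 15340 = 17.6563.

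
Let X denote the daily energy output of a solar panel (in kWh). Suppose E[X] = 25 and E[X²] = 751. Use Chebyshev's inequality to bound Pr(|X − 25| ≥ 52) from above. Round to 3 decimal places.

Var(X) = E[X²] − (E[X])² = 751 − 625 = 126.
Chebyshev's inequality: Pr(|X − μ| ≥ t) ≤ Var(X)/t² = 126/2704 = 0.0466.

0.047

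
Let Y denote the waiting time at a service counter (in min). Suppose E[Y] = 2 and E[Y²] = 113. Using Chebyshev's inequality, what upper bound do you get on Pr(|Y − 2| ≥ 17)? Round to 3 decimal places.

0.377

Var(Y) = E[Y²] − (E[Y])² = 113 − 4 = 109.
Chebyshev's inequality: Pr(|Y − μ| ≥ t) ≤ Var(Y)/t² = 109/289 = 0.3772.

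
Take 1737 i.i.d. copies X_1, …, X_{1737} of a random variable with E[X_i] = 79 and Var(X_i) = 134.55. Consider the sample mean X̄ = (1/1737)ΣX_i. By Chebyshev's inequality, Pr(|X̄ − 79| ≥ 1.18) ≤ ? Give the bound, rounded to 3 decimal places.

Var(X̄) = Var(X_i)/n = 134.55/1737 = 0.077461.
Chebyshev: Pr(|X̄ − 79| ≥ 1.18) ≤ Var(X̄)/(1.18)² = 134.55/(1737·1.18²) = 0.0556.

0.056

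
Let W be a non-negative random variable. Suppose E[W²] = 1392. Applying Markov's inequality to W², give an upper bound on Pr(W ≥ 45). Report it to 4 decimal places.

Since W ≥ 0, the event {W ≥ 45} is the same as {W² ≥ 2025}.
Markov's inequality applied to W² gives Pr(W² ≥ 2025) ≤ E[W²]/2025 = 1392/2025 = 0.6874.

0.6874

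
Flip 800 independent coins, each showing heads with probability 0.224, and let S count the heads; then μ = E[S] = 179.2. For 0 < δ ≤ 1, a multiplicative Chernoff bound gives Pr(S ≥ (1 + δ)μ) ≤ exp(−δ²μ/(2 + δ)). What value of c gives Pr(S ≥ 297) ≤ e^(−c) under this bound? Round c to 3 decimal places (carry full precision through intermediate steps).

Write 297 = (1 + δ)μ, so δ = 297/179.2 − 1 = 0.6573661…
Then the exponent is δ²μ/(2 + δ) = (297 − μ)² / (μ·(2 + δ)) = 29.140781.

29.141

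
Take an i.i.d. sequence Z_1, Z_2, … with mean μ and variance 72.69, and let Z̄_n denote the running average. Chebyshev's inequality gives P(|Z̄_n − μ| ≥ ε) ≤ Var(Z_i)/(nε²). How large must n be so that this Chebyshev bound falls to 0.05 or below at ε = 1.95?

383

Require 72.69/(n·1.95²) ≤ 0.05, i.e. n ≥ 72.69/(0.05·1.95²) = 382.327.
The smallest integer n is 383.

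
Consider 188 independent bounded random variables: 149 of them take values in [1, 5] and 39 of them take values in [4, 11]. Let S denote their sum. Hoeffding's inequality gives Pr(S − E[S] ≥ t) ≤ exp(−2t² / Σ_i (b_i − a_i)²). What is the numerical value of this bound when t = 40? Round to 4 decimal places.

0.4747

Σ(b_i − a_i)² = 149·4² + 39·7² = 4295.
Exponent = 2·40² / 4295 = 0.74505.
Bound = exp(−0.74505) = 0.47471.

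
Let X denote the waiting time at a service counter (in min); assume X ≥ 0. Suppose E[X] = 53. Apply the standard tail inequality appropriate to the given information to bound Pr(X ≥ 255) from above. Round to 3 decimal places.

Only the mean of a non-negative variable is known, so Markov's inequality is the applicable tail bound.
Markov's inequality: for a non-negative random variable, Pr(X ≥ a) ≤ E[X]/a.
Here E[X] = 53 and a = 255, so the bound is 53/255 = 0.2078.

0.208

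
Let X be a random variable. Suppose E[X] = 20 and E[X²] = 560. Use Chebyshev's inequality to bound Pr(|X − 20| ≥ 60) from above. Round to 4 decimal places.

0.0444

Var(X) = E[X²] − (E[X])² = 560 − 400 = 160.
Chebyshev's inequality: Pr(|X − μ| ≥ t) ≤ Var(X)/t² = 160/3600 = 0.0444.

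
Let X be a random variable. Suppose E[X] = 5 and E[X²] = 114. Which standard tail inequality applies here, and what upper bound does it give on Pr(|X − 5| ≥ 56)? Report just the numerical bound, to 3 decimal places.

0.028

The first two moments determine the variance, so Chebyshev's inequality is the sharpest standard bound available.
Var(X) = E[X²] − (E[X])² = 114 − 25 = 89.
Chebyshev's inequality: Pr(|X − μ| ≥ t) ≤ Var(X)/t² = 89/3136 = 0.0284.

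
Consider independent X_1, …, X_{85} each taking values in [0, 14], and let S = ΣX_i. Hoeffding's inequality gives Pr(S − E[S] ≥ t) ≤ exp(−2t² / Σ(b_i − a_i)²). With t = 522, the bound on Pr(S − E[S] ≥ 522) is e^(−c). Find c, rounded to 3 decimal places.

Σ(b_i − a_i)² = 85·(14)² = 16660.
c = 2t²/16660 = 2·522²/16660 = 32.7112.

32.711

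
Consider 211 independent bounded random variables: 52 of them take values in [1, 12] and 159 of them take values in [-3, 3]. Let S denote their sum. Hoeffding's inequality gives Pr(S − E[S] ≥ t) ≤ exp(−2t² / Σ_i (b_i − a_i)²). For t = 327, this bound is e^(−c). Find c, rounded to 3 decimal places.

17.798

Σ(b_i − a_i)² = 52·11² + 159·6² = 12016.
c = 2t² / 12016 = 2·327² / 12016 = 17.7978.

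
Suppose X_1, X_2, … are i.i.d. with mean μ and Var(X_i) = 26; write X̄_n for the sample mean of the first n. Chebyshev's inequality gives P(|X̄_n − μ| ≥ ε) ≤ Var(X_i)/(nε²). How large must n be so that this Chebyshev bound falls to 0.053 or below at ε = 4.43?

Require 26/(n·4.43²) ≤ 0.053, i.e. n ≥ 26/(0.053·4.43²) = 24.997.
The smallest integer n is 25.

25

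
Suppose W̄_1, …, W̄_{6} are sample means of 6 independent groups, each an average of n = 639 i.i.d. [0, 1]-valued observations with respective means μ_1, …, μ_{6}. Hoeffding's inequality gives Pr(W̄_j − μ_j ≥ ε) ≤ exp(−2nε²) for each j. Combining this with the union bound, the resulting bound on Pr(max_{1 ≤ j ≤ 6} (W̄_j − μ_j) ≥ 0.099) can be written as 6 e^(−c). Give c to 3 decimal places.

Union bound over the 6 events: Pr(max_{1 ≤ j ≤ 6} (W̄_j − μ_j) ≥ 0.099) ≤ 6·exp(−2nε²) = 6 exp(−2·639·0.099²).
So c = 2·639·0.099² = 12.5257.

12.526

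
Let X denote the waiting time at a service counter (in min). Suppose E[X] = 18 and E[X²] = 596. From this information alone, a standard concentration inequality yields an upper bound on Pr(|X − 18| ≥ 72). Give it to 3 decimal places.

The first two moments determine the variance, so Chebyshev's inequality is the sharpest standard bound available.
Var(X) = E[X²] − (E[X])² = 596 − 324 = 272.
Chebyshev's inequality: Pr(|X − μ| ≥ t) ≤ Var(X)/t² = 272/5184 = 0.0525.

0.052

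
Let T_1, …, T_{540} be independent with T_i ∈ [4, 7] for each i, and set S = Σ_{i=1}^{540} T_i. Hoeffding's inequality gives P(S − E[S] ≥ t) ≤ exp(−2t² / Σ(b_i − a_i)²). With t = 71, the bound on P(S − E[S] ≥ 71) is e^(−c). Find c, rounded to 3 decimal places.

2.074

Σ(b_i − a_i)² = 540·(3)² = 4860.
c = 2t²/4860 = 2·71²/4860 = 2.0745.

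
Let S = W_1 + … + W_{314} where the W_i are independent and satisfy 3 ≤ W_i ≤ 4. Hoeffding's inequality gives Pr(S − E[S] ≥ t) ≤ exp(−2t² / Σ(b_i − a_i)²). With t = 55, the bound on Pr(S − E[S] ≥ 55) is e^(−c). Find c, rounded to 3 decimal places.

Σ(b_i − a_i)² = 314·(1)² = 314.
c = 2t²/314 = 2·55²/314 = 19.2675.

19.268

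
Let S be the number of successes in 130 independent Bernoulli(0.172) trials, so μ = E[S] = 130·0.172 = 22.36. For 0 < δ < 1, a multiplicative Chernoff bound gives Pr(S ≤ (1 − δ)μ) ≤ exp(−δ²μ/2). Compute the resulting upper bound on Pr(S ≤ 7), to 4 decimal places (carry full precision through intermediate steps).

Write 7 = (1 − δ)μ, so δ = 1 − 7/22.36 = 0.686941…
Then the exponent is δ²μ/2 = (μ − 7)²/(2μ) = 5.275707.
Bound = exp(−5.275707) = 0.00511.

0.0051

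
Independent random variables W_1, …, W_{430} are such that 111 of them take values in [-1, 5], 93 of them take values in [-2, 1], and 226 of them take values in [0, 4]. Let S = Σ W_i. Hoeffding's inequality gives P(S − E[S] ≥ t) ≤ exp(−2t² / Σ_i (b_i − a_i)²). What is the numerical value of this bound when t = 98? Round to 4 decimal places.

0.1030

Σ(b_i − a_i)² = 111·6² + 93·3² + 226·4² = 8449.
Exponent = 2·98² / 8449 = 2.27341.
Bound = exp(−2.27341) = 0.10296.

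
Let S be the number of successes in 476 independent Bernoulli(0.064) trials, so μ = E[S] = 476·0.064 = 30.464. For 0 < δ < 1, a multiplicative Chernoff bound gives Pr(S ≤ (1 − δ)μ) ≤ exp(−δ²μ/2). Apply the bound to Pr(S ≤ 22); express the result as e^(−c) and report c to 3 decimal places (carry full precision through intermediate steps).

Write 22 = (1 − δ)μ, so δ = 1 − 22/30.464 = 0.2778361…
Then the exponent is δ²μ/2 = (μ − 22)²/(2μ) = 1.175803.

1.176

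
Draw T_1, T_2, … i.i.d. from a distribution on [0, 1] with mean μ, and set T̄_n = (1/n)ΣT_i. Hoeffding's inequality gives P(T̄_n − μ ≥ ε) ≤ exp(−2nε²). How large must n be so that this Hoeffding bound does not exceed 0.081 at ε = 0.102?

121

Require exp(−2nε²) ≤ 0.081, i.e. 2nε² ≥ ln(1/0.081) = 2.513306.
So n ≥ 2.513306 / (2·0.102²) = 120.786.
The smallest integer n is 121.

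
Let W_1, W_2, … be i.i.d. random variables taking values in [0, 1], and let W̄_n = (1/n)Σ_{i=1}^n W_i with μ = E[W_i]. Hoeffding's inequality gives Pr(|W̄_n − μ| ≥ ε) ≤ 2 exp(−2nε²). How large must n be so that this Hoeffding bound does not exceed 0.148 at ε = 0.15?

58

Require 2·exp(−2nε²) ≤ 0.148, i.e. 2nε² ≥ ln(2/0.148) = 2.603690.
So n ≥ 2.603690 / (2·0.15²) = 57.860.
The smallest integer n is 58.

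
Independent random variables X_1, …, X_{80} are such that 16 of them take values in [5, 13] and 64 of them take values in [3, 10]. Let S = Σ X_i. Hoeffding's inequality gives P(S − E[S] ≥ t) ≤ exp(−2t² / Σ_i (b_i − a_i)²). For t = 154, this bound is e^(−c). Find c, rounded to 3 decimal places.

11.402

Σ(b_i − a_i)² = 16·8² + 64·7² = 4160.
c = 2t² / 4160 = 2·154² / 4160 = 11.4019.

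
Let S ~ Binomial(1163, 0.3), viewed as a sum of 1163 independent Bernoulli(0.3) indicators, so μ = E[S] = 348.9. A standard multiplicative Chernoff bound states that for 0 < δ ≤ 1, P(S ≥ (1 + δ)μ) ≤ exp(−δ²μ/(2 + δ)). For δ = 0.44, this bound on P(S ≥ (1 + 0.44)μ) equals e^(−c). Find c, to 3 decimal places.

c = δ²μ/(2 + δ) = 0.44²·348.9/(2 + 0.44) = 27.6832.

27.683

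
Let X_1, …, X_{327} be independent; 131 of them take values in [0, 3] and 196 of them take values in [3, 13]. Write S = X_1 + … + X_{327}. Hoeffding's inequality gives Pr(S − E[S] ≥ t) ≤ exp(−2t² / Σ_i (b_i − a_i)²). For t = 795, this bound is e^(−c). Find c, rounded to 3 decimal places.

Σ(b_i − a_i)² = 131·3² + 196·10² = 20779.
c = 2t² / 20779 = 2·795² / 20779 = 60.8331.

60.833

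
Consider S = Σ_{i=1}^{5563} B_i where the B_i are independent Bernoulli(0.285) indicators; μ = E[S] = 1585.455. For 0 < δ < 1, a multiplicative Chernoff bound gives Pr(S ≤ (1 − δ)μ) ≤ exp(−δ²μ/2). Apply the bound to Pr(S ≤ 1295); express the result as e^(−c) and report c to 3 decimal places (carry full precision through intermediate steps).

Write 1295 = (1 − δ)μ, so δ = 1 − 1295/1585.455 = 0.1831998…
Then the exponent is δ²μ/2 = (μ − 1295)²/(2μ) = 26.605645.

26.606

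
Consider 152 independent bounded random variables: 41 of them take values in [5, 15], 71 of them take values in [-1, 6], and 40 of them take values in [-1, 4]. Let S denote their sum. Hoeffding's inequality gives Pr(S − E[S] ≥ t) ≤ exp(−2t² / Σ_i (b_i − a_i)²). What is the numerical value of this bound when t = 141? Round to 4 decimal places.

0.0097

Σ(b_i − a_i)² = 41·10² + 71·7² + 40·5² = 8579.
Exponent = 2·141² / 8579 = 4.63481.
Bound = exp(−4.63481) = 0.00971.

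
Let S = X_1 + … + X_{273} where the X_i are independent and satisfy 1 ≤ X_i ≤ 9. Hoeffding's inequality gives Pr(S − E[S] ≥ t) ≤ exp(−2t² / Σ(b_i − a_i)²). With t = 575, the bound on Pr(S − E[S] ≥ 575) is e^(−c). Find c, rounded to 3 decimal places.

Σ(b_i − a_i)² = 273·(8)² = 17472.
c = 2t²/17472 = 2·575²/17472 = 37.8463.

37.846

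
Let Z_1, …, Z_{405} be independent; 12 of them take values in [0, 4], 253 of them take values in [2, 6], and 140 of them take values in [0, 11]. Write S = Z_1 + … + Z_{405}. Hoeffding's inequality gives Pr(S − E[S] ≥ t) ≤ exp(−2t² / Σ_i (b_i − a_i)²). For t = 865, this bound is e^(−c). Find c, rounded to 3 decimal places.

Σ(b_i − a_i)² = 12·4² + 253·4² + 140·11² = 21180.
c = 2t² / 21180 = 2·865² / 21180 = 70.6539.

70.654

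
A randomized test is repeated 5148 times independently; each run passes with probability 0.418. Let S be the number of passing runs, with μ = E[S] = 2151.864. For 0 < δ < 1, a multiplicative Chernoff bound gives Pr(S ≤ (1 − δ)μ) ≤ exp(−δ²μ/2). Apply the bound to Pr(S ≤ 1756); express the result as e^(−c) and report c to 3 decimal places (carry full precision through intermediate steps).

36.412

Write 1756 = (1 − δ)μ, so δ = 1 − 1756/2151.864 = 0.1839633…
Then the exponent is δ²μ/2 = (μ − 1756)²/(2μ) = 36.412224.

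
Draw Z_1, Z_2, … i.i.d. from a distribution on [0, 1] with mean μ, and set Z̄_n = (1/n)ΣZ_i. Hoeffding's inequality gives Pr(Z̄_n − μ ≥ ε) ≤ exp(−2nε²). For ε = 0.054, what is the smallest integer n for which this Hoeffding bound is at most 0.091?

411

Require exp(−2nε²) ≤ 0.091, i.e. 2nε² ≥ ln(1/0.091) = 2.396896.
So n ≥ 2.396896 / (2·0.054²) = 410.990.
The smallest integer n is 411.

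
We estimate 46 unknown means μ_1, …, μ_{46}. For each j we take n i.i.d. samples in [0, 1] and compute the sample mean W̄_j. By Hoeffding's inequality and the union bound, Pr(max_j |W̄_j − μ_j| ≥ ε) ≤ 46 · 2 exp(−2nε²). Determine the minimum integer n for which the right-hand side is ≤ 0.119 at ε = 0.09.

411

Need 2·46·exp(−2nε²) ≤ 0.119, i.e. exp(−2nε²) ≤ 0.119/92.
So 2nε² ≥ ln(92/0.119) = 6.650420.
Hence n ≥ 6.650420/(2·0.09²) = 410.520.
The smallest integer n is 411.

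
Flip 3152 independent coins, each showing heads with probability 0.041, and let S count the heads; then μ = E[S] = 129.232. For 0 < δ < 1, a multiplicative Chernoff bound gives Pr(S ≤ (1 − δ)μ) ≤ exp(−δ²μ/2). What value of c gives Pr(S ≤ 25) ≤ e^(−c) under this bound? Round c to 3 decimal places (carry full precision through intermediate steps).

Write 25 = (1 − δ)μ, so δ = 1 − 25/129.232 = 0.8065495…
Then the exponent is δ²μ/2 = (μ − 25)²/(2μ) = 42.034132.

42.034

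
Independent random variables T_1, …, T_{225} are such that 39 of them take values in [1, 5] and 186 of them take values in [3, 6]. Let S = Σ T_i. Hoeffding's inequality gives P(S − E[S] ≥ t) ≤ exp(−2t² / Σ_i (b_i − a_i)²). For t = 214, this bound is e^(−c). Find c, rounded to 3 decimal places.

39.857

Σ(b_i − a_i)² = 39·4² + 186·3² = 2298.
c = 2t² / 2298 = 2·214² / 2298 = 39.8573.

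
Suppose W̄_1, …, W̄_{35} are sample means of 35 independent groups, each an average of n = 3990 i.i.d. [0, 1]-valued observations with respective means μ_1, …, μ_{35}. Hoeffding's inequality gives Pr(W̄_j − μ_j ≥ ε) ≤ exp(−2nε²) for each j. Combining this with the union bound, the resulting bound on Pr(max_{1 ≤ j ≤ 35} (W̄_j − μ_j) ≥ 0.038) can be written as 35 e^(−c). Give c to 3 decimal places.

11.523

Union bound over the 35 events: Pr(max_{1 ≤ j ≤ 35} (W̄_j − μ_j) ≥ 0.038) ≤ 35·exp(−2nε²) = 35 exp(−2·3990·0.038²).
So c = 2·3990·0.038² = 11.5231.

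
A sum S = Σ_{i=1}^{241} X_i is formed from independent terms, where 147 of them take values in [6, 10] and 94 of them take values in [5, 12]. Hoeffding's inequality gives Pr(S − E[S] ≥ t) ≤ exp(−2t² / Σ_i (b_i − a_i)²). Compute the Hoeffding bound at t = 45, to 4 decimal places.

Σ(b_i − a_i)² = 147·4² + 94·7² = 6958.
Exponent = 2·45² / 6958 = 0.58206.
Bound = exp(−0.58206) = 0.55874.

0.5587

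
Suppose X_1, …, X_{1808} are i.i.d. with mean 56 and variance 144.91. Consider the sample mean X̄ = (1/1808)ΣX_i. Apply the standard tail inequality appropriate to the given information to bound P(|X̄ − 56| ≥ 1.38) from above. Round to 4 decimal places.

With mean and variance of each term known, Chebyshev's inequality bounds the deviation of the sum (or sample mean).
Var(X̄) = Var(X_i)/n = 144.91/1808 = 0.080149.
Chebyshev: P(|X̄ − 56| ≥ 1.38) ≤ Var(X̄)/(1.38)² = 144.91/(1808·1.38²) = 0.0421.

0.0421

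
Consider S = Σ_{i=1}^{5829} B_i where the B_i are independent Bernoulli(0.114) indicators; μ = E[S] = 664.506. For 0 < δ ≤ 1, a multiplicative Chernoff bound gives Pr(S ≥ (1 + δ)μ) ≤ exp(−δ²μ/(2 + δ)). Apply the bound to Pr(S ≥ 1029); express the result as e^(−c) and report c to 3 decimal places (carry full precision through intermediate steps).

Write 1029 = (1 + δ)μ, so δ = 1029/664.506 − 1 = 0.5485187…
Then the exponent is δ²μ/(2 + δ) = (1029 − μ)² / (μ·(2 + δ)) = 78.450195.

78.450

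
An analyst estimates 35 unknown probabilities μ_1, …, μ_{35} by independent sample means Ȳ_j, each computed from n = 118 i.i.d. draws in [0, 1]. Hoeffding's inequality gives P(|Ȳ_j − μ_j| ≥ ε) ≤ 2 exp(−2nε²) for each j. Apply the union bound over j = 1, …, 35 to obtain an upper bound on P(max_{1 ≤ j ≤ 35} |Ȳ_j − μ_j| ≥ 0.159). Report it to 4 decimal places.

Per-experiment Hoeffding bound: 2·exp(−2·118·0.159²) = 2·exp(−5.96632) = 0.0051273.
Union bound over 35 events: 35·0.0051273 = 0.17946.

0.1795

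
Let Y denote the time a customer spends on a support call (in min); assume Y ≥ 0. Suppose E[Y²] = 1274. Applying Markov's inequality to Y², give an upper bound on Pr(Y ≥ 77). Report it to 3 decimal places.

Since Y ≥ 0, the event {Y ≥ 77} is the same as {Y² ≥ 5929}.
Markov's inequality applied to Y² gives Pr(Y² ≥ 5929) ≤ E[Y²]/5929 = 1274/5929 = 0.2149.

0.215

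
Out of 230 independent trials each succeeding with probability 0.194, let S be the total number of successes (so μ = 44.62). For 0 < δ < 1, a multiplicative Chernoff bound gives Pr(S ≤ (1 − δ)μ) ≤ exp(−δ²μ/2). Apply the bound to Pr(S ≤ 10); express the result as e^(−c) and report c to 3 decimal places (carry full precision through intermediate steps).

Write 10 = (1 − δ)μ, so δ = 1 − 10/44.62 = 0.7758853…
Then the exponent is δ²μ/2 = (μ − 10)²/(2μ) = 13.430574.

13.431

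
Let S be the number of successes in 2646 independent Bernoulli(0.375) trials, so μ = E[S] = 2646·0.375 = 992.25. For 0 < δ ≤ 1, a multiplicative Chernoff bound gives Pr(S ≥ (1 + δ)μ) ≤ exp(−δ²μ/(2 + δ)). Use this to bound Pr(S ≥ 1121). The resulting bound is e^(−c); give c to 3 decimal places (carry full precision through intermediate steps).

Write 1121 = (1 + δ)μ, so δ = 1121/992.25 − 1 = 0.1297556…
Then the exponent is δ²μ/(2 + δ) = (1121 − μ)² / (μ·(2 + δ)) = 7.844109.

7.844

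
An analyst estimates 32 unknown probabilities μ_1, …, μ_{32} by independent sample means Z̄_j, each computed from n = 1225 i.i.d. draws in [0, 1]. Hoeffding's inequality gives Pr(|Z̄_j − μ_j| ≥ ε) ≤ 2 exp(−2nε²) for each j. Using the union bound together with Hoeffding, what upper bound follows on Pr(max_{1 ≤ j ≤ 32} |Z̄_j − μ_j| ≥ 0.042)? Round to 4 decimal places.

Per-experiment Hoeffding bound: 2·exp(−2·1225·0.042²) = 2·exp(−4.32180) = 0.026552.
Union bound over 32 events: 32·0.026552 = 0.84966.

0.8497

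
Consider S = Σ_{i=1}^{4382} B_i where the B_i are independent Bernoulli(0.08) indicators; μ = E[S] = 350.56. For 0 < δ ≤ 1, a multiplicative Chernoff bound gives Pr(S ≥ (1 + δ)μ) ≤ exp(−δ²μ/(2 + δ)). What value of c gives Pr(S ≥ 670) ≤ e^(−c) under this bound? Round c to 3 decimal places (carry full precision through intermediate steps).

99.986

Write 670 = (1 + δ)μ, so δ = 670/350.56 − 1 = 0.9112277…
Then the exponent is δ²μ/(2 + δ) = (670 − μ)² / (μ·(2 + δ)) = 99.986197.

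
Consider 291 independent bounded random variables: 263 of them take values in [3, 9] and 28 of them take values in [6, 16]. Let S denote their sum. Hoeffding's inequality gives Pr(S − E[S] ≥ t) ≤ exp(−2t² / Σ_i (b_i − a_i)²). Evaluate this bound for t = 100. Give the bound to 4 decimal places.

Σ(b_i − a_i)² = 263·6² + 28·10² = 12268.
Exponent = 2·100² / 12268 = 1.63026.
Bound = exp(−1.63026) = 0.19588.

0.1959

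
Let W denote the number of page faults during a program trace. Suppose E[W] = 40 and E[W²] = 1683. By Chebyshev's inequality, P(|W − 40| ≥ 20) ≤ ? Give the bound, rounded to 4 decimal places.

Var(W) = E[W²] − (E[W])² = 1683 − 1600 = 83.
Chebyshev's inequality: P(|W − μ| ≥ t) ≤ Var(W)/t² = 83/400 = 0.2075.

0.2075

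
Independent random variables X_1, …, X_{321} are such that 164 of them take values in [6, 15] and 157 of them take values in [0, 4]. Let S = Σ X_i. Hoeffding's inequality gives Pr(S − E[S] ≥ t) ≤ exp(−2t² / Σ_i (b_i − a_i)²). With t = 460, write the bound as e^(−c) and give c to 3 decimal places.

26.792

Σ(b_i − a_i)² = 164·9² + 157·4² = 15796.
c = 2t² / 15796 = 2·460² / 15796 = 26.7916.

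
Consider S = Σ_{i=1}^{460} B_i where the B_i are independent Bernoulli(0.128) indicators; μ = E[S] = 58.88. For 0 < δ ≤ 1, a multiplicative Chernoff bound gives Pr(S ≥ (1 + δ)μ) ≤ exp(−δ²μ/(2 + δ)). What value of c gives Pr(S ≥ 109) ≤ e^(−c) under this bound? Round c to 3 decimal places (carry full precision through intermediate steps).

Write 109 = (1 + δ)μ, so δ = 109/58.88 − 1 = 0.8512228…
Then the exponent is δ²μ/(2 + δ) = (109 − μ)² / (μ·(2 + δ)) = 14.963155.

14.963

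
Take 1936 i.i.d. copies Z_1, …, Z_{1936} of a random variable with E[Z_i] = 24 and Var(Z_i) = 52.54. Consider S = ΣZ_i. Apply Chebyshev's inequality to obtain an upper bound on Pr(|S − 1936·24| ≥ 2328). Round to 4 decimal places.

Var(S) = n·Var(Z_i) = 1936·52.54 = 101717.44.
Chebyshev: Pr(|S − 1936·24| ≥ 2328) ≤ Var(S)/2328² = 101717.44/5419584 = 0.0188.

0.0188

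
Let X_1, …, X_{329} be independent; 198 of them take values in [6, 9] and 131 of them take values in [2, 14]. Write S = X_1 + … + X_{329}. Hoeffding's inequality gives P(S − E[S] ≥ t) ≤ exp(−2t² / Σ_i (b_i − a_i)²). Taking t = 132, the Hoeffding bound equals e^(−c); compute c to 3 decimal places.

Σ(b_i − a_i)² = 198·3² + 131·12² = 20646.
c = 2t² / 20646 = 2·132² / 20646 = 1.6879.

1.688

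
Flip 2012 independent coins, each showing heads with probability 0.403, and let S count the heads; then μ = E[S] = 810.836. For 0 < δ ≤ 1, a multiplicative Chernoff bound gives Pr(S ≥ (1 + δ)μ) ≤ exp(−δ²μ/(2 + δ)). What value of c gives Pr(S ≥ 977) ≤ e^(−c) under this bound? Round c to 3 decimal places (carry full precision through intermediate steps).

Write 977 = (1 + δ)μ, so δ = 977/810.836 − 1 = 0.2049292…
Then the exponent is δ²μ/(2 + δ) = (977 − μ)² / (μ·(2 + δ)) = 15.443517.

15.444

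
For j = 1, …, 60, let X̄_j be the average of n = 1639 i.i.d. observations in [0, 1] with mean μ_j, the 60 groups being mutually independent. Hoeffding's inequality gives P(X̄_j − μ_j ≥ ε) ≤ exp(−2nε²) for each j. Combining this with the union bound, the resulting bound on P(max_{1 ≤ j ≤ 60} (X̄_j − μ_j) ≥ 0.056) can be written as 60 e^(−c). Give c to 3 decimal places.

10.280

Union bound over the 60 events: P(max_{1 ≤ j ≤ 60} (X̄_j − μ_j) ≥ 0.056) ≤ 60·exp(−2nε²) = 60 exp(−2·1639·0.056²).
So c = 2·1639·0.056² = 10.2798.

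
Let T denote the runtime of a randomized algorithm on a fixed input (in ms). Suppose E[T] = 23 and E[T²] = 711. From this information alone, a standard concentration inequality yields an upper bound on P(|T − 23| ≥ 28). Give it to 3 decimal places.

The first two moments determine the variance, so Chebyshev's inequality is the sharpest standard bound available.
Var(T) = E[T²] − (E[T])² = 711 − 529 = 182.
Chebyshev's inequality: P(|T − μ| ≥ t) ≤ Var(T)/t² = 182/784 = 0.2321.

0.232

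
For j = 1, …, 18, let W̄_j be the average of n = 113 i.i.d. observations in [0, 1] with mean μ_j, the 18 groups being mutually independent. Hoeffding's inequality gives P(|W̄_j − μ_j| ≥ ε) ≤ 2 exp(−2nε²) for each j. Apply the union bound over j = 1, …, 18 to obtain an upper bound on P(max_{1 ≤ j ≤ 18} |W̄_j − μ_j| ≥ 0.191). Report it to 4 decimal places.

Per-experiment Hoeffding bound: 2·exp(−2·113·0.191²) = 2·exp(−8.24471) = 0.00052529.
Union bound over 18 events: 18·0.00052529 = 0.00946.

0.0095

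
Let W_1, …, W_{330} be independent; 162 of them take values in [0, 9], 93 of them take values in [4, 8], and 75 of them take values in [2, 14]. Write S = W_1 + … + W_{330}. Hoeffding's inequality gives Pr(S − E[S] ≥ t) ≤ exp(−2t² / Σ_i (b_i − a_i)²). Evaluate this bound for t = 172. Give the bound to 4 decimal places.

0.0974

Σ(b_i − a_i)² = 162·9² + 93·4² + 75·12² = 25410.
Exponent = 2·172² / 25410 = 2.32853.
Bound = exp(−2.32853) = 0.09744.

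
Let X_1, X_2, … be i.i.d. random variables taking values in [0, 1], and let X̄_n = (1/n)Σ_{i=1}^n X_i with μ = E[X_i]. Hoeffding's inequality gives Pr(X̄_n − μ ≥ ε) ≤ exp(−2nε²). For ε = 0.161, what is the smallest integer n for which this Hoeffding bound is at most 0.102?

45

Require exp(−2nε²) ≤ 0.102, i.e. 2nε² ≥ ln(1/0.102) = 2.282782.
So n ≥ 2.282782 / (2·0.161²) = 44.033.
The smallest integer n is 45.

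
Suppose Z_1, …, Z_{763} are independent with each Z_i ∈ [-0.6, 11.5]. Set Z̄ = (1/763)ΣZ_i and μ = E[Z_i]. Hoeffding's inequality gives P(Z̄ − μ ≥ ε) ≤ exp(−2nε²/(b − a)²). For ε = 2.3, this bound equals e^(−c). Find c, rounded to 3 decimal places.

c = 2nε²/(b − a)² = 2·763·2.3² / 12.1² = 55.1365.

55.137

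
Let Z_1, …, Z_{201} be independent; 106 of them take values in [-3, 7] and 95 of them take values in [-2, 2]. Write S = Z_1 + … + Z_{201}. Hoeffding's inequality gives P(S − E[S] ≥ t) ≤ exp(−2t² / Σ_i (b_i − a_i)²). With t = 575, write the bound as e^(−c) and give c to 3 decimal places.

54.559

Σ(b_i − a_i)² = 106·10² + 95·4² = 12120.
c = 2t² / 12120 = 2·575² / 12120 = 54.5586.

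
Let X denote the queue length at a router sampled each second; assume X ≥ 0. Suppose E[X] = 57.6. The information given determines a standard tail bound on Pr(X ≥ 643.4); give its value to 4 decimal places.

Only the mean of a non-negative variable is known, so Markov's inequality is the applicable tail bound.
Markov's inequality: for a non-negative random variable, Pr(X ≥ a) ≤ E[X]/a.
Here E[X] = 57.6 and a = 643.4, so the bound is 57.6/643.4 = 0.0895.

0.0895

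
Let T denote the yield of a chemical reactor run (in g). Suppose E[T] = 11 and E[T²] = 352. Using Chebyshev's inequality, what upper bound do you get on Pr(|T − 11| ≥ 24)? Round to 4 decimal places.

Var(T) = E[T²] − (E[T])² = 352 − 121 = 231.
Chebyshev's inequality: Pr(|T − μ| ≥ t) ≤ Var(T)/t² = 231/576 = 0.4010.

0.4010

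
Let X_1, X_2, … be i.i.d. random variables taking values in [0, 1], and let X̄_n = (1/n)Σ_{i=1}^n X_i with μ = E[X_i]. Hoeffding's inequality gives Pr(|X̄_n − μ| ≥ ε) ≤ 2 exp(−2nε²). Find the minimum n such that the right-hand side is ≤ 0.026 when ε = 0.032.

2121

Require 2·exp(−2nε²) ≤ 0.026, i.e. 2nε² ≥ ln(2/0.026) = 4.342806.
So n ≥ 4.342806 / (2·0.032²) = 2120.511.
The smallest integer n is 2121.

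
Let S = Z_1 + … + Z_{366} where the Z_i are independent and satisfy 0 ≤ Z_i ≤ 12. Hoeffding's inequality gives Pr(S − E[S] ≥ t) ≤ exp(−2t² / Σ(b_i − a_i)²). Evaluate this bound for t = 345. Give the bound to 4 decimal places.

0.0109

Σ(b_i − a_i)² = 366·(12)² = 52704.
Exponent = 2·345²/52704 = 4.5167.
Bound = exp(−4.5167) = 0.01092.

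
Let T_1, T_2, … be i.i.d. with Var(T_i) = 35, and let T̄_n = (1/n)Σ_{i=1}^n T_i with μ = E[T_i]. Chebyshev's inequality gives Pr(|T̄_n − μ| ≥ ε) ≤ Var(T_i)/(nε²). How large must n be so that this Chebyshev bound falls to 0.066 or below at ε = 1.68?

188

Require 35/(n·1.68²) ≤ 0.066, i.e. n ≥ 35/(0.066·1.68²) = 187.891.
The smallest integer n is 188.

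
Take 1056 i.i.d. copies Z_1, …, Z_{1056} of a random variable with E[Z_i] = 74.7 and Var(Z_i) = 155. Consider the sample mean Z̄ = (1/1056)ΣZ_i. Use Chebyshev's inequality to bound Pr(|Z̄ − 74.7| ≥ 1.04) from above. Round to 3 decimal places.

0.136

Var(Z̄) = Var(Z_i)/n = 155/1056 = 0.14678.
Chebyshev: Pr(|Z̄ − 74.7| ≥ 1.04) ≤ Var(Z̄)/(1.04)² = 155/(1056·1.04²) = 0.1357.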